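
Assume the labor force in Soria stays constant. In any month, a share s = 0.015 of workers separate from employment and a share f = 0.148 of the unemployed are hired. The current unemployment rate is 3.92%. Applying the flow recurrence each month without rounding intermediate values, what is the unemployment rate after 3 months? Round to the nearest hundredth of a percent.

Unemployment rate after three months ≈ 6.10%.

With a fixed labor force, u_{t+1} = u_t + s·(1−u_t) − f·u_t = u_t·(1−s−f) + s.
Here 1−s−f = 0.837 and s = 0.015.
u_1 = 0.039200 × 0.837 + 0.015 = 0.047810.
u_2 = 0.047810 × 0.837 + 0.015 = 0.055017.
u_3 = 0.055017 × 0.837 + 0.015 = 0.061049.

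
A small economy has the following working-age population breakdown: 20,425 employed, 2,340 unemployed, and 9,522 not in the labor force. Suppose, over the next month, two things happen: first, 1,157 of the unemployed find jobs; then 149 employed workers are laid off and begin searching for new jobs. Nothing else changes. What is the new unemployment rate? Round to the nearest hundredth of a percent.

New unemployment rate ≈ 5.85%.

Initially, labor force = 20,425 + 2,340 = 22,765, so u = 2,340/22,765 = 10.28%.
After the first change, unemployed falls and employed rises by 1,157; labor force unchanged → E = 21,582, U = 1,183, labor force = 22,765.
After the second change, employed falls and unemployed rises by 149; labor force unchanged → E = 21,433, U = 1,332, labor force = 22,765.
New unemployment rate = 1,332 / 22,765 = 5.85%.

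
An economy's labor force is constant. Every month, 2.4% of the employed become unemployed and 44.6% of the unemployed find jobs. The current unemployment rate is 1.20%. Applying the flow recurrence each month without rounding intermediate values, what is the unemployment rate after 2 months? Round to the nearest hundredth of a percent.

Unemployment rate after two months ≈ 4.01%.

With a fixed labor force, u_{t+1} = u_t + s·(1−u_t) − f·u_t = u_t·(1−s−f) + s.
Here 1−s−f = 0.530 and s = 0.024.
u_1 = 0.012000 × 0.530 + 0.024 = 0.030360.
u_2 = 0.030360 × 0.530 + 0.024 = 0.040091.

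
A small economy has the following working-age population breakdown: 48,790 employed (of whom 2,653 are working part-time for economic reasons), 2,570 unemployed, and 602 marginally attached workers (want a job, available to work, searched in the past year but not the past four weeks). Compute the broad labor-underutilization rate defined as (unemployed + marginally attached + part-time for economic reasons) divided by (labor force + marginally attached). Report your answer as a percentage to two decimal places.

Broad underutilization rate ≈ 11.21%.

Labor force = 48,790 + 2,570 = 51,360.
Numerator = 2,570 + 602 + 2,653 = 5,825.
Denominator = 51,360 + 602 = 51,962.
Broad rate = 5,825 / 51,962 = 11.21%.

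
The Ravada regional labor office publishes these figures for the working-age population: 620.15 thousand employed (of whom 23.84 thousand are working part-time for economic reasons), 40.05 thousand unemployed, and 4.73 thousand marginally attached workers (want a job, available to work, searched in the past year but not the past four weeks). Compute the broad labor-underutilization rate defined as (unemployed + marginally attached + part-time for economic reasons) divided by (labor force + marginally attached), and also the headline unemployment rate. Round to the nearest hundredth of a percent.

Labor force = 620.15 + 40.05 = 660.20 thousand.
Numerator = 40.05 + 4.73 + 23.84 = 68.62 thousand.
Denominator = 660.20 + 4.73 = 664.93 thousand.
Broad rate = 68.62 / 664.93 = 10.32%.
Headline unemployment rate = 40.05 / 660.20 = 6.07%.

Broad underutilization rate ≈ 10.32%; headline unemployment rate ≈ 6.07%.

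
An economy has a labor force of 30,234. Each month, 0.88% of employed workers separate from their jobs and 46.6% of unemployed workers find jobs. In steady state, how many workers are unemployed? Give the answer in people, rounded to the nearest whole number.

About 560 are unemployed in steady state.

Steady-state unemployment rate u* = s/(s+f) = 0.88/(0.88+46.6) = 0.018534.
Unemployed = u* × labor force = 0.018534 × 30,234 ≈ 560.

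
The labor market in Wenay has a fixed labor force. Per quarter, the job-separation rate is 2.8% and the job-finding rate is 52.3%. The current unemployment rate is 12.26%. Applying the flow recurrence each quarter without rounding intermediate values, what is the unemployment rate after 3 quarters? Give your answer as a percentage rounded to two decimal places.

With a fixed labor force, u_{t+1} = u_t + s·(1−u_t) − f·u_t = u_t·(1−s−f) + s.
Here 1−s−f = 0.449 and s = 0.028.
u_1 = 0.122600 × 0.449 + 0.028 = 0.083047.
u_2 = 0.083047 × 0.449 + 0.028 = 0.065288.
u_3 = 0.065288 × 0.449 + 0.028 = 0.057314.

Unemployment rate after three quarters ≈ 5.73%.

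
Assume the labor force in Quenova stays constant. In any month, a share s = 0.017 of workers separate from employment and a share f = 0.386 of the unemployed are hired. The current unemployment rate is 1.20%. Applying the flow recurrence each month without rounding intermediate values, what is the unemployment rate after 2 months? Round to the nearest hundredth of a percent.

With a fixed labor force, u_{t+1} = u_t + s·(1−u_t) − f·u_t = u_t·(1−s−f) + s.
Here 1−s−f = 0.597 and s = 0.017.
u_1 = 0.012000 × 0.597 + 0.017 = 0.024164.
u_2 = 0.024164 × 0.597 + 0.017 = 0.031426.

Unemployment rate after two months ≈ 3.14%.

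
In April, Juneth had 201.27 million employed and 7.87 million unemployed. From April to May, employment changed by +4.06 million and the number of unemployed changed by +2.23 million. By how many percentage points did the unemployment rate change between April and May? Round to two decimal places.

The unemployment rate changed by +0.93 percentage points.

April: labor force = 201.27 + 7.87 = 209.14; u = 7.87/209.14 = 3.76%.
May: labor force = 205.33 + 10.10 = 215.43; u = 10.10/215.43 = 4.69%.
Change = 4.69% − 3.76% = +0.93 pp.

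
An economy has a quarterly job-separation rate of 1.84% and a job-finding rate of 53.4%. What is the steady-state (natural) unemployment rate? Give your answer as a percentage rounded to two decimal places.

At steady state the flows balance: s·E = f·U, so U/(E+U) = s/(s+f).
u* = 1.84 / (1.84 + 53.4) = 1.84 / 55.24 = 3.33%.

Steady-state unemployment rate ≈ 3.33%.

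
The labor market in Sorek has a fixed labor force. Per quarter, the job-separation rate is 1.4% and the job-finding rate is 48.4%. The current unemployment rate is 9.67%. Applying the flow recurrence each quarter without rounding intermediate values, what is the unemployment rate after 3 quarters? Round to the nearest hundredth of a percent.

With a fixed labor force, u_{t+1} = u_t + s·(1−u_t) − f·u_t = u_t·(1−s−f) + s.
Here 1−s−f = 0.502 and s = 0.014.
u_1 = 0.096700 × 0.502 + 0.014 = 0.062543.
u_2 = 0.062543 × 0.502 + 0.014 = 0.045397.
u_3 = 0.045397 × 0.502 + 0.014 = 0.036789.

Unemployment rate after three quarters ≈ 3.68%.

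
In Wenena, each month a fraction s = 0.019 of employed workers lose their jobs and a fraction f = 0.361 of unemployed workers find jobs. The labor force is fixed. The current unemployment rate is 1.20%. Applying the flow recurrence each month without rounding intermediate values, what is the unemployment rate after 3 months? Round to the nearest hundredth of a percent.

With a fixed labor force, u_{t+1} = u_t + s·(1−u_t) − f·u_t = u_t·(1−s−f) + s.
Here 1−s−f = 0.620 and s = 0.019.
u_1 = 0.012000 × 0.620 + 0.019 = 0.026440.
u_2 = 0.026440 × 0.620 + 0.019 = 0.035393.
u_3 = 0.035393 × 0.620 + 0.019 = 0.040944.

Unemployment rate after three months ≈ 4.09%.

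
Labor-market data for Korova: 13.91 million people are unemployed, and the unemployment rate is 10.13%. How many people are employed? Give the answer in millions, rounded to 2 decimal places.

Labor force = U / u = 13.91 / 0.1013 ≈ 137.31 million.
Employed = labor force − unemployed = 137.31 − 13.91 = 123.40 million.

About 123.40 million are employed.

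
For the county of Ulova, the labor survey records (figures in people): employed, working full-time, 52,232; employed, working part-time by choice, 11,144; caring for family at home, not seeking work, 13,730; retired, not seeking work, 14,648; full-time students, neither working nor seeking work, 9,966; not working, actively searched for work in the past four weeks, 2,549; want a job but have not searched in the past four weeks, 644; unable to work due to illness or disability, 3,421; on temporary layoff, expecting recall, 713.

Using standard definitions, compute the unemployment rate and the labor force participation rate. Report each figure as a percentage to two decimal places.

Unemployment rate ≈ 4.90%; labor force participation rate ≈ 61.11%.

Employed = 52,232 + 11,144 = 63,376.
Unemployed = 2,549 + 713 = 3,262 (jobless and actively searching, or on temporary layoff).
Labor force = 63,376 + 3,262 = 66,638.
Not in labor force = 13,730 + 14,648 + 9,966 + 644 + 3,421 = 42,409 (those not working and not actively searching are outside the labor force — including those who want a job but have given up searching).
Civilian working-age population = 66,638 + 42,409 = 109,047.
Unemployment rate = 3,262 / 66,638 = 4.90%.
Labor force participation rate = 66,638 / 109,047 = 61.11%.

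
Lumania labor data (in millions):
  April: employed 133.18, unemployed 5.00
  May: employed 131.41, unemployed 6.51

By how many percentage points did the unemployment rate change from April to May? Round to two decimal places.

April: labor force = 133.18 + 5.00 = 138.18; u = 5.00/138.18 = 3.62%.
May: labor force = 131.41 + 6.51 = 137.92; u = 6.51/137.92 = 4.72%.
Change = 4.72% − 3.62% = +1.10 pp.

The unemployment rate changed by +1.10 percentage points.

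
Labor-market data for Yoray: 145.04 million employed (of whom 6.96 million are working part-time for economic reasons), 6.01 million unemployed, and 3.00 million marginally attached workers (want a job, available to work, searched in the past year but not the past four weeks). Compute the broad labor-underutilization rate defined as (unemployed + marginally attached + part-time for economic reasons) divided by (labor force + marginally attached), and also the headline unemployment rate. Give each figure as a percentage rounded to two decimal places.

Broad underutilization rate ≈ 10.37%; headline unemployment rate ≈ 3.98%.

Labor force = 145.04 + 6.01 = 151.05 million.
Numerator = 6.01 + 3.00 + 6.96 = 15.97 million.
Denominator = 151.05 + 3.00 = 154.05 million.
Broad rate = 15.97 / 154.05 = 10.37%.
Headline unemployment rate = 6.01 / 151.05 = 3.98%.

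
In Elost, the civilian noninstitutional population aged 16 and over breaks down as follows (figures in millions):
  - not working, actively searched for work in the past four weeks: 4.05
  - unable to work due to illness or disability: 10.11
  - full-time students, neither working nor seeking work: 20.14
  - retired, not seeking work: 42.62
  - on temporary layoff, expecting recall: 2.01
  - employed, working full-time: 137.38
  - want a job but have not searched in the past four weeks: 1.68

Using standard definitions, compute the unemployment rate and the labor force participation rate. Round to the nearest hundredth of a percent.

Unemployment rate ≈ 4.22%; labor force participation rate ≈ 65.80%.

Employed = 137.38 million.
Unemployed = 4.05 + 2.01 = 6.06 million (jobless and actively searching, or on temporary layoff).
Labor force = 137.38 + 6.06 = 143.44 million.
Not in labor force = 10.11 + 20.14 + 42.62 + 1.68 = 74.55 million (those not working and not actively searching are outside the labor force — including those who want a job but have given up searching).
Civilian working-age population = 143.44 + 74.55 = 217.99 million.
Unemployment rate = 6.06 / 143.44 = 4.22%.
Labor force participation rate = 143.44 / 217.99 = 65.80%.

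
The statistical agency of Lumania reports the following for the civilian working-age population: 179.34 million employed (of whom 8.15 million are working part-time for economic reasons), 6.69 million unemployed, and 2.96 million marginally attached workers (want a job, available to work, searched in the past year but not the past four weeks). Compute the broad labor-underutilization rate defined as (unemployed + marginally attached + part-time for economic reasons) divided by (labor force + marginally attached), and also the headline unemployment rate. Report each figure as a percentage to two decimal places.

Labor force = 179.34 + 6.69 = 186.03 million.
Numerator = 6.69 + 2.96 + 8.15 = 17.80 million.
Denominator = 186.03 + 2.96 = 188.99 million.
Broad rate = 17.80 / 188.99 = 9.42%.
Headline unemployment rate = 6.69 / 186.03 = 3.60%.

Broad underutilization rate ≈ 9.42%; headline unemployment rate ≈ 3.60%.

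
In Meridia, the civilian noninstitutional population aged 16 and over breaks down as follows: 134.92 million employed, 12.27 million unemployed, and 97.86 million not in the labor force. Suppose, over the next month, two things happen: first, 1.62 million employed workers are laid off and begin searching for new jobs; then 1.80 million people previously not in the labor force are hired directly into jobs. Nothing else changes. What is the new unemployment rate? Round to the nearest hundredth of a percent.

New unemployment rate ≈ 9.32%.

Initially, labor force = 134.92 + 12.27 = 147.19 million, so u = 12.27/147.19 = 8.34%.
After the first change, employed falls and unemployed rises by 1.62; labor force unchanged → E = 133.30, U = 13.89, labor force = 147.19 million.
After the second change, employed and labor force both rise by 1.80; unemployed unchanged → E = 135.10, U = 13.89, labor force = 148.99 million.
New unemployment rate = 13.89 / 148.99 = 9.32%.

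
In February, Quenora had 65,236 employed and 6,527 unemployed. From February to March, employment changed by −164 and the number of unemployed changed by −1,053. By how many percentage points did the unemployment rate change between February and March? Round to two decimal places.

February: labor force = 65,236 + 6,527 = 71,763; u = 6,527/71,763 = 9.10%.
March: labor force = 65,072 + 5,474 = 70,546; u = 5,474/70,546 = 7.76%.
Change = 7.76% − 9.10% = −1.34 pp.

The unemployment rate changed by −1.34 percentage points.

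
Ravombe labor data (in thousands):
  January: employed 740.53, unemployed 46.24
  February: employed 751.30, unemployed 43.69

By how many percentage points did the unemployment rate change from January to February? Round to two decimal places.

The unemployment rate changed by −0.38 percentage points.

January: labor force = 740.53 + 46.24 = 786.77; u = 46.24/786.77 = 5.88%.
February: labor force = 751.30 + 43.69 = 794.99; u = 43.69/794.99 = 5.50%.
Change = 5.50% − 5.88% = −0.38 pp.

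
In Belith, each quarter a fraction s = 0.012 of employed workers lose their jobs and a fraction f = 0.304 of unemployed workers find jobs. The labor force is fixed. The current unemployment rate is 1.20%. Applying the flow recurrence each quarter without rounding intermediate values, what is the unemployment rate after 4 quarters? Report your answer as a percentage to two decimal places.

Unemployment rate after four quarters ≈ 3.23%.

With a fixed labor force, u_{t+1} = u_t + s·(1−u_t) − f·u_t = u_t·(1−s−f) + s.
Here 1−s−f = 0.684 and s = 0.012.
u_1 = 0.012000 × 0.684 + 0.012 = 0.020208.
u_2 = 0.020208 × 0.684 + 0.012 = 0.025822.
u_3 = 0.025822 × 0.684 + 0.012 = 0.029662.
u_4 = 0.029662 × 0.684 + 0.012 = 0.032289.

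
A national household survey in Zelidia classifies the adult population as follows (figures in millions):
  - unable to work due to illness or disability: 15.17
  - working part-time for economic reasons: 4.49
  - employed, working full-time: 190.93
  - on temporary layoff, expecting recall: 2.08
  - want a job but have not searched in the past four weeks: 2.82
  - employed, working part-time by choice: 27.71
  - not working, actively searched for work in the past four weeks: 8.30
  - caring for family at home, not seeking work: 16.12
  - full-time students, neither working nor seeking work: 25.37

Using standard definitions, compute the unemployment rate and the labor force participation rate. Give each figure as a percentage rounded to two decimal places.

Unemployment rate ≈ 4.45%; labor force participation rate ≈ 79.70%.

Employed = 4.49 + 190.93 + 27.71 = 223.13 million (anyone who worked, including part-time for economic reasons, counts as employed).
Unemployed = 2.08 + 8.30 = 10.38 million (jobless and actively searching, or on temporary layoff).
Labor force = 223.13 + 10.38 = 233.51 million.
Not in labor force = 15.17 + 2.82 + 16.12 + 25.37 = 59.48 million (those not working and not actively searching are outside the labor force — including those who want a job but have given up searching).
Civilian working-age population = 233.51 + 59.48 = 292.99 million.
Unemployment rate = 10.38 / 233.51 = 4.45%.
Labor force participation rate = 233.51 / 292.99 = 79.70%.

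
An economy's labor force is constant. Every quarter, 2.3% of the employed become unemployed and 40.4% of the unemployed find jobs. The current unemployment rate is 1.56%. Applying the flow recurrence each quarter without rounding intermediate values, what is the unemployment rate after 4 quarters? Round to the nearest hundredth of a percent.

With a fixed labor force, u_{t+1} = u_t + s·(1−u_t) − f·u_t = u_t·(1−s−f) + s.
Here 1−s−f = 0.573 and s = 0.023.
u_1 = 0.015600 × 0.573 + 0.023 = 0.031939.
u_2 = 0.031939 × 0.573 + 0.023 = 0.041301.
u_3 = 0.041301 × 0.573 + 0.023 = 0.046665.
u_4 = 0.046665 × 0.573 + 0.023 = 0.049739.

Unemployment rate after four quarters ≈ 4.97%.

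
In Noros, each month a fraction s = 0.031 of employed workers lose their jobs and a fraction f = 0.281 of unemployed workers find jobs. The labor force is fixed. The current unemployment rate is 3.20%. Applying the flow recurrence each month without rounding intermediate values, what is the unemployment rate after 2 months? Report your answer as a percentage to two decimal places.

With a fixed labor force, u_{t+1} = u_t + s·(1−u_t) − f·u_t = u_t·(1−s−f) + s.
Here 1−s−f = 0.688 and s = 0.031.
u_1 = 0.032000 × 0.688 + 0.031 = 0.053016.
u_2 = 0.053016 × 0.688 + 0.031 = 0.067475.

Unemployment rate after two months ≈ 6.75%.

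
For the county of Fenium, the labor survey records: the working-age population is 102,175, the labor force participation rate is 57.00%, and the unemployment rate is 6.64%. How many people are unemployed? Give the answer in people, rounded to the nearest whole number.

About 3,867 are unemployed.

Labor force = 0.5700 × 102,175 = 58,240.
Unemployed = 0.0664 × 58,240 ≈ 3,867.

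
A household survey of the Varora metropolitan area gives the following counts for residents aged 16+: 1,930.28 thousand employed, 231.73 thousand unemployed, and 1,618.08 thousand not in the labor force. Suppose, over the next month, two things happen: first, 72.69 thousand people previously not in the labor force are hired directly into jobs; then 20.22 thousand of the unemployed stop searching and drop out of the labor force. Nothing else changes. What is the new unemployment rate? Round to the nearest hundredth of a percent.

New unemployment rate ≈ 9.55%.

Initially, labor force = 1,930.28 + 231.73 = 2,162.01 thousand, so u = 231.73/2,162.01 = 10.72%.
After the first change, employed and labor force both rise by 72.69; unemployed unchanged → E = 2,002.97, U = 231.73, labor force = 2,234.70 thousand.
After the second change, unemployed and labor force both fall by 20.22 → E = 2,002.97, U = 211.51, labor force = 2,214.48 thousand.
New unemployment rate = 211.51 / 2,214.48 = 9.55%.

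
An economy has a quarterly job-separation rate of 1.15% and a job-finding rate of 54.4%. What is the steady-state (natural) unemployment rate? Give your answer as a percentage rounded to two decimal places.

Steady-state unemployment rate ≈ 2.07%.

At steady state the flows balance: s·E = f·U, so U/(E+U) = s/(s+f).
u* = 1.15 / (1.15 + 54.4) = 1.15 / 55.55 = 2.07%.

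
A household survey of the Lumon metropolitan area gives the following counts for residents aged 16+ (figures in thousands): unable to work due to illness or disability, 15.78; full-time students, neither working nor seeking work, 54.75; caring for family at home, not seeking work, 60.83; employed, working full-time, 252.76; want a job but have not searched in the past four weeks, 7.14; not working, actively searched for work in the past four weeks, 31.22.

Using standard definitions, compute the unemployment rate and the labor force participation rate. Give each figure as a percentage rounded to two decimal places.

Unemployment rate ≈ 10.99%; labor force participation rate ≈ 67.22%.

Employed = 252.76 thousand.
Unemployed = 31.22 thousand.
Labor force = 252.76 + 31.22 = 283.98 thousand.
Not in labor force = 15.78 + 54.75 + 60.83 + 7.14 = 138.50 thousand (those not working and not actively searching are outside the labor force — including those who want a job but have given up searching).
Civilian working-age population = 283.98 + 138.50 = 422.48 thousand.
Unemployment rate = 31.22 / 283.98 = 10.99%.
Labor force participation rate = 283.98 / 422.48 = 67.22%.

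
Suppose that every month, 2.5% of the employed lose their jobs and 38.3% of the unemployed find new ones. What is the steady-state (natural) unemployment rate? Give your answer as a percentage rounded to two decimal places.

Steady-state unemployment rate ≈ 6.13%.

At steady state the flows balance: s·E = f·U, so U/(E+U) = s/(s+f).
u* = 2.5 / (2.5 + 38.3) = 2.5 / 40.80 = 6.13%.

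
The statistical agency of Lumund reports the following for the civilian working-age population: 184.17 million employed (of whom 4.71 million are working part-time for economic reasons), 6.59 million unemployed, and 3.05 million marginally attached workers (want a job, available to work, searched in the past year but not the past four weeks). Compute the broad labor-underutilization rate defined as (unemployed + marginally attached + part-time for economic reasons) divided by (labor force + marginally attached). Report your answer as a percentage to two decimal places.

Labor force = 184.17 + 6.59 = 190.76 million.
Numerator = 6.59 + 3.05 + 4.71 = 14.35 million.
Denominator = 190.76 + 3.05 = 193.81 million.
Broad rate = 14.35 / 193.81 = 7.40%.

Broad underutilization rate ≈ 7.40%.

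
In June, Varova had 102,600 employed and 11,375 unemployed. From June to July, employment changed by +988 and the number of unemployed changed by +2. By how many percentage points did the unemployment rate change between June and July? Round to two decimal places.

The unemployment rate changed by −0.08 percentage points.

June: labor force = 102,600 + 11,375 = 113,975; u = 11,375/113,975 = 9.98%.
July: labor force = 103,588 + 11,377 = 114,965; u = 11,377/114,965 = 9.90%.
Change = 9.90% − 9.98% = −0.08 pp.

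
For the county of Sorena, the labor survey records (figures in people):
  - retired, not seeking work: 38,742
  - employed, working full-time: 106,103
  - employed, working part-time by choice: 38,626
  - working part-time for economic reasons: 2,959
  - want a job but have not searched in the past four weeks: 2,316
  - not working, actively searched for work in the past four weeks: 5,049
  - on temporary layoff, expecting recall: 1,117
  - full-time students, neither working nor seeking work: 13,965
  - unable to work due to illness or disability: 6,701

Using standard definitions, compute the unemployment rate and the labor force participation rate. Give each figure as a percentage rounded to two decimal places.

Unemployment rate ≈ 4.01%; labor force participation rate ≈ 71.37%.

Employed = 106,103 + 38,626 + 2,959 = 147,688 (anyone who worked, including part-time for economic reasons, counts as employed).
Unemployed = 5,049 + 1,117 = 6,166 (jobless and actively searching, or on temporary layoff).
Labor force = 147,688 + 6,166 = 153,854.
Not in labor force = 38,742 + 2,316 + 13,965 + 6,701 = 61,724 (those not working and not actively searching are outside the labor force — including those who want a job but have given up searching).
Civilian working-age population = 153,854 + 61,724 = 215,578.
Unemployment rate = 6,166 / 153,854 = 4.01%.
Labor force participation rate = 153,854 / 215,578 = 71.37%.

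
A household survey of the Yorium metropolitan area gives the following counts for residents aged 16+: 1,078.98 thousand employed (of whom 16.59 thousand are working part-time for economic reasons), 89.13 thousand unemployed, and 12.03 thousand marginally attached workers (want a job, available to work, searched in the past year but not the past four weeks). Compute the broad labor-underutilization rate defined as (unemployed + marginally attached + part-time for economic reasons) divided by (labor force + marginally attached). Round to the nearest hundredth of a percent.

Broad underutilization rate ≈ 9.98%.

Labor force = 1,078.98 + 89.13 = 1,168.11 thousand.
Numerator = 89.13 + 12.03 + 16.59 = 117.75 thousand.
Denominator = 1,168.11 + 12.03 = 1,180.14 thousand.
Broad rate = 117.75 / 1,180.14 = 9.98%.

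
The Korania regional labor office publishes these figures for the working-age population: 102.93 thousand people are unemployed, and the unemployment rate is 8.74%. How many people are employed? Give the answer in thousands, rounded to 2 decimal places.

Labor force = U / u = 102.93 / 0.0874 ≈ 1,177.69 thousand.
Employed = labor force − unemployed = 1,177.69 − 102.93 = 1,074.76 thousand.

About 1,074.76 thousand are employed.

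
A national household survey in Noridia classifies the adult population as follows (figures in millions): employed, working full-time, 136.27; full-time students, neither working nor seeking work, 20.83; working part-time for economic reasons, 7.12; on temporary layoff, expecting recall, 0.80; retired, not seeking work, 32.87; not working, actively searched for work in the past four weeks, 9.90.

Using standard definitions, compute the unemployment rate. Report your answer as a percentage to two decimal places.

Unemployment rate ≈ 6.94%.

Employed = 136.27 + 7.12 = 143.39 million (anyone who worked, including part-time for economic reasons, counts as employed).
Unemployed = 0.80 + 9.90 = 10.70 million (jobless and actively searching, or on temporary layoff).
Labor force = 143.39 + 10.70 = 154.09 million.
Unemployment rate = 10.70 / 154.09 = 6.94%.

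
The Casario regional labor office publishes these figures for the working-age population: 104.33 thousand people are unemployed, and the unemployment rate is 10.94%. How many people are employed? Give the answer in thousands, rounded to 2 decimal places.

About 849.33 thousand are employed.

Labor force = U / u = 104.33 / 0.1094 ≈ 953.66 thousand.
Employed = labor force − unemployed = 953.66 − 104.33 = 849.33 thousand.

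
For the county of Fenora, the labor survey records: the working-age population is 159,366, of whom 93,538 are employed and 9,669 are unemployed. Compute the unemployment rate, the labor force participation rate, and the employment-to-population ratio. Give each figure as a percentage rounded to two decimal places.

Unemployment rate ≈ 9.37%; labor force participation rate ≈ 64.76%; employment-population ratio ≈ 58.69%.

Labor force = employed + unemployed = 93,538 + 9,669 = 103,207.
Unemployment rate = 9,669 / 103,207 = 9.37%.
Labor force participation rate = 103,207 / 159,366 = 64.76%.
Employment-population ratio = 93,538 / 159,366 = 58.69%.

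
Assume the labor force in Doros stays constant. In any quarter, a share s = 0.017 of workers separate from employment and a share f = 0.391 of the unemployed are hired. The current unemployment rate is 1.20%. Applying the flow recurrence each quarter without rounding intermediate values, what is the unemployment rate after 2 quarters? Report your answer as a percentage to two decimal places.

Unemployment rate after two quarters ≈ 3.13%.

With a fixed labor force, u_{t+1} = u_t + s·(1−u_t) − f·u_t = u_t·(1−s−f) + s.
Here 1−s−f = 0.592 and s = 0.017.
u_1 = 0.012000 × 0.592 + 0.017 = 0.024104.
u_2 = 0.024104 × 0.592 + 0.017 = 0.031270.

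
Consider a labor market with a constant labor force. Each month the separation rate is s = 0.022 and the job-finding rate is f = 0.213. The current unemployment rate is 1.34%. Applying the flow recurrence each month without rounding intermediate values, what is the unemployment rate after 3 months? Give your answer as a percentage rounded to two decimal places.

Unemployment rate after three months ≈ 5.77%.

With a fixed labor force, u_{t+1} = u_t + s·(1−u_t) − f·u_t = u_t·(1−s−f) + s.
Here 1−s−f = 0.765 and s = 0.022.
u_1 = 0.013400 × 0.765 + 0.022 = 0.032251.
u_2 = 0.032251 × 0.765 + 0.022 = 0.046672.
u_3 = 0.046672 × 0.765 + 0.022 = 0.057704.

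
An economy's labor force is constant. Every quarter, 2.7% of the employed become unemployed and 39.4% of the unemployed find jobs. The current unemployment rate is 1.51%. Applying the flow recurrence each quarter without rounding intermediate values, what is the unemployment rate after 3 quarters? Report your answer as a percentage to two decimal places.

Unemployment rate after three quarters ≈ 5.46%.

With a fixed labor force, u_{t+1} = u_t + s·(1−u_t) − f·u_t = u_t·(1−s−f) + s.
Here 1−s−f = 0.579 and s = 0.027.
u_1 = 0.015100 × 0.579 + 0.027 = 0.035743.
u_2 = 0.035743 × 0.579 + 0.027 = 0.047695.
u_3 = 0.047695 × 0.579 + 0.027 = 0.054615.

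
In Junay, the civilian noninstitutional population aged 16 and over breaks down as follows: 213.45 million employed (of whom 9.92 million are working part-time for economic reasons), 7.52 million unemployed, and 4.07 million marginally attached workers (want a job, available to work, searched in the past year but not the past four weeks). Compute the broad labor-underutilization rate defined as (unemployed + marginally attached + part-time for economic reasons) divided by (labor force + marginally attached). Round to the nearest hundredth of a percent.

Labor force = 213.45 + 7.52 = 220.97 million.
Numerator = 7.52 + 4.07 + 9.92 = 21.51 million.
Denominator = 220.97 + 4.07 = 225.04 million.
Broad rate = 21.51 / 225.04 = 9.56%.

Broad underutilization rate ≈ 9.56%.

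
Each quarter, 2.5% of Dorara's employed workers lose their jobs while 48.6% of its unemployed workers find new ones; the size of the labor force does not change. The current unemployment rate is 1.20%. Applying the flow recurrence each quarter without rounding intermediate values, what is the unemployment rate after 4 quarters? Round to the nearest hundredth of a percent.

With a fixed labor force, u_{t+1} = u_t + s·(1−u_t) − f·u_t = u_t·(1−s−f) + s.
Here 1−s−f = 0.489 and s = 0.025.
u_1 = 0.012000 × 0.489 + 0.025 = 0.030868.
u_2 = 0.030868 × 0.489 + 0.025 = 0.040094.
u_3 = 0.040094 × 0.489 + 0.025 = 0.044606.
u_4 = 0.044606 × 0.489 + 0.025 = 0.046812.

Unemployment rate after four quarters ≈ 4.68%.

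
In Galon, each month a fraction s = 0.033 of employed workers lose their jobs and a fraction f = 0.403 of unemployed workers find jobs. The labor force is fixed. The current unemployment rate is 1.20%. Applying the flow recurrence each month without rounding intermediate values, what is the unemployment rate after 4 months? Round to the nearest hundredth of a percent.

Unemployment rate after four months ≈ 6.92%.

With a fixed labor force, u_{t+1} = u_t + s·(1−u_t) − f·u_t = u_t·(1−s−f) + s.
Here 1−s−f = 0.564 and s = 0.033.
u_1 = 0.012000 × 0.564 + 0.033 = 0.039768.
u_2 = 0.039768 × 0.564 + 0.033 = 0.055429.
u_3 = 0.055429 × 0.564 + 0.033 = 0.064262.
u_4 = 0.064262 × 0.564 + 0.033 = 0.069244.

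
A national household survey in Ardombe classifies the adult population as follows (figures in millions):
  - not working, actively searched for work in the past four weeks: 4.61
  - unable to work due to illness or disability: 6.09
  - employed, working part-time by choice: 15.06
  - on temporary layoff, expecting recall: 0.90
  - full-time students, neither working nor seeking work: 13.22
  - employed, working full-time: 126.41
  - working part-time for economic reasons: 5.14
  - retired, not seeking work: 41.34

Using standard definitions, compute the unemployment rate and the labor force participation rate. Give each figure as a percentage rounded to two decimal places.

Unemployment rate ≈ 3.62%; labor force participation rate ≈ 71.50%.

Employed = 15.06 + 126.41 + 5.14 = 146.61 million (anyone who worked, including part-time for economic reasons, counts as employed).
Unemployed = 4.61 + 0.90 = 5.51 million (jobless and actively searching, or on temporary layoff).
Labor force = 146.61 + 5.51 = 152.12 million.
Not in labor force = 6.09 + 13.22 + 41.34 = 60.65 million (those not working and not actively searching are outside the labor force).
Civilian working-age population = 152.12 + 60.65 = 212.77 million.
Unemployment rate = 5.51 / 152.12 = 3.62%.
Labor force participation rate = 152.12 / 212.77 = 71.50%.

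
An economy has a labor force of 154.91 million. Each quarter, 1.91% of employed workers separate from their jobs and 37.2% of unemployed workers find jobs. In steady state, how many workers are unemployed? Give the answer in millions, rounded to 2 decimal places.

Steady-state unemployment rate u* = s/(s+f) = 1.91/(1.91+37.2) = 0.048837.
Unemployed = u* × labor force = 0.048837 × 154.91 ≈ 7.57 million.

About 7.57 million are unemployed in steady state.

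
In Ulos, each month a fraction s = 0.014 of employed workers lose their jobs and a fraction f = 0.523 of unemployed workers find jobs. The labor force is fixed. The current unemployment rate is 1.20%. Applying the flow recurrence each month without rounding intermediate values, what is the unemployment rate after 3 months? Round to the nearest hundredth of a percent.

With a fixed labor force, u_{t+1} = u_t + s·(1−u_t) − f·u_t = u_t·(1−s−f) + s.
Here 1−s−f = 0.463 and s = 0.014.
u_1 = 0.012000 × 0.463 + 0.014 = 0.019556.
u_2 = 0.019556 × 0.463 + 0.014 = 0.023054.
u_3 = 0.023054 × 0.463 + 0.014 = 0.024674.

Unemployment rate after three months ≈ 2.47%.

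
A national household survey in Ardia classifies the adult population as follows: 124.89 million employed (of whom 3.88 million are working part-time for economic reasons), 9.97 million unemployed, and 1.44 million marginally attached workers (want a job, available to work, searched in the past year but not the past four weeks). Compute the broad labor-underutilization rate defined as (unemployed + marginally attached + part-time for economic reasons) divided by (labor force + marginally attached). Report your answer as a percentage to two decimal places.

Labor force = 124.89 + 9.97 = 134.86 million.
Numerator = 9.97 + 1.44 + 3.88 = 15.29 million.
Denominator = 134.86 + 1.44 = 136.30 million.
Broad rate = 15.29 / 136.30 = 11.22%.

Broad underutilization rate ≈ 11.22%.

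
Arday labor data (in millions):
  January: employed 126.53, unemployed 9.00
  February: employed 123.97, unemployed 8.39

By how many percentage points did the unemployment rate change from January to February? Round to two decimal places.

January: labor force = 126.53 + 9.00 = 135.53; u = 9.00/135.53 = 6.64%.
February: labor force = 123.97 + 8.39 = 132.36; u = 8.39/132.36 = 6.34%.
Change = 6.34% − 6.64% = −0.30 pp.

The unemployment rate changed by −0.30 percentage points.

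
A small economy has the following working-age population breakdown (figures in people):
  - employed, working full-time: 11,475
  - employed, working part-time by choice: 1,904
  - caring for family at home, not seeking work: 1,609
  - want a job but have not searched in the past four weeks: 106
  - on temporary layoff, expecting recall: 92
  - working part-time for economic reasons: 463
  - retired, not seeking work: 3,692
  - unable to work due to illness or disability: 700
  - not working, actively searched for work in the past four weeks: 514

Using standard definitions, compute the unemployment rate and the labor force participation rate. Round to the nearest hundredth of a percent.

Unemployment rate ≈ 4.19%; labor force participation rate ≈ 70.29%.

Employed = 11,475 + 1,904 + 463 = 13,842 (anyone who worked, including part-time for economic reasons, counts as employed).
Unemployed = 92 + 514 = 606 (jobless and actively searching, or on temporary layoff).
Labor force = 13,842 + 606 = 14,448.
Not in labor force = 1,609 + 106 + 3,692 + 700 = 6,107 (those not working and not actively searching are outside the labor force — including those who want a job but have given up searching).
Civilian working-age population = 14,448 + 6,107 = 20,555.
Unemployment rate = 606 / 14,448 = 4.19%.
Labor force participation rate = 14,448 / 20,555 = 70.29%.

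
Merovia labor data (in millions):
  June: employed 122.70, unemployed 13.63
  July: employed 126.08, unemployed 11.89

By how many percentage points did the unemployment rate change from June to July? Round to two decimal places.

June: labor force = 122.70 + 13.63 = 136.33; u = 13.63/136.33 = 10.00%.
July: labor force = 126.08 + 11.89 = 137.97; u = 11.89/137.97 = 8.62%.
Change = 8.62% − 10.00% = −1.38 pp.

The unemployment rate changed by −1.38 percentage points.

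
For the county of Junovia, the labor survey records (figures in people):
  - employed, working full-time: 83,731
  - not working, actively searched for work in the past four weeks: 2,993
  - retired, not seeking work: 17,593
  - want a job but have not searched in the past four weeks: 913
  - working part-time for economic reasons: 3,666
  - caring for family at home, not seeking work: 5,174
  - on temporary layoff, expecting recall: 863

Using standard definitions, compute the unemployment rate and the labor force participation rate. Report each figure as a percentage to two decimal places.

Employed = 83,731 + 3,666 = 87,397 (anyone who worked, including part-time for economic reasons, counts as employed).
Unemployed = 2,993 + 863 = 3,856 (jobless and actively searching, or on temporary layoff).
Labor force = 87,397 + 3,856 = 91,253.
Not in labor force = 17,593 + 913 + 5,174 = 23,680 (those not working and not actively searching are outside the labor force — including those who want a job but have given up searching).
Civilian working-age population = 91,253 + 23,680 = 114,933.
Unemployment rate = 3,856 / 91,253 = 4.23%.
Labor force participation rate = 91,253 / 114,933 = 79.40%.

Unemployment rate ≈ 4.23%; labor force participation rate ≈ 79.40%.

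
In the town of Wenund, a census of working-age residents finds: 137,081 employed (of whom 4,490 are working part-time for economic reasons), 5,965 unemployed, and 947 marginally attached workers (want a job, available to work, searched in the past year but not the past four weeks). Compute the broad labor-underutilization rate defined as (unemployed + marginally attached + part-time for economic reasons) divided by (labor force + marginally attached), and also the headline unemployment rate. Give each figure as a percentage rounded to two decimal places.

Broad underutilization rate ≈ 7.92%; headline unemployment rate ≈ 4.17%.

Labor force = 137,081 + 5,965 = 143,046.
Numerator = 5,965 + 947 + 4,490 = 11,402.
Denominator = 143,046 + 947 = 143,993.
Broad rate = 11,402 / 143,993 = 7.92%.
Headline unemployment rate = 5,965 / 143,046 = 4.17%.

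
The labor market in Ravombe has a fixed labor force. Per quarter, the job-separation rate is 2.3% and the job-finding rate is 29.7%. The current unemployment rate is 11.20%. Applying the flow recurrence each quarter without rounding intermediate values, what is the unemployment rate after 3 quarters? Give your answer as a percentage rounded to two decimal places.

With a fixed labor force, u_{t+1} = u_t + s·(1−u_t) − f·u_t = u_t·(1−s−f) + s.
Here 1−s−f = 0.680 and s = 0.023.
u_1 = 0.112000 × 0.680 + 0.023 = 0.099160.
u_2 = 0.099160 × 0.680 + 0.023 = 0.090429.
u_3 = 0.090429 × 0.680 + 0.023 = 0.084492.

Unemployment rate after three quarters ≈ 8.45%.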